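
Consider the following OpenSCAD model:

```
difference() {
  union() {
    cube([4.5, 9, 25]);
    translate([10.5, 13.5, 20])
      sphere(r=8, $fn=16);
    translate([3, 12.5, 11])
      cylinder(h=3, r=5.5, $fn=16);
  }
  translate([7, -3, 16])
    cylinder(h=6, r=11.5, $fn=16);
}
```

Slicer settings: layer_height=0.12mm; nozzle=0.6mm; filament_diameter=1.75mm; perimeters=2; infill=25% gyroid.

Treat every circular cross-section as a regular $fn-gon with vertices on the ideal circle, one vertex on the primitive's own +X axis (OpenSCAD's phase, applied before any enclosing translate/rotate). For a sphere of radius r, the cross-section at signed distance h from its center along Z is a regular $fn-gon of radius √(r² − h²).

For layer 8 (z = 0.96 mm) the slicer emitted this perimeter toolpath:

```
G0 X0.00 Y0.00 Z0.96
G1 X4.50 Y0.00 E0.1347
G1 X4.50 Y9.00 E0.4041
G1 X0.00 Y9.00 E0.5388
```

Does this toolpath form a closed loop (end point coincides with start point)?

Start point (G0): (0.00, 0.00). End point (last G1): the path does not return to the start — open.

no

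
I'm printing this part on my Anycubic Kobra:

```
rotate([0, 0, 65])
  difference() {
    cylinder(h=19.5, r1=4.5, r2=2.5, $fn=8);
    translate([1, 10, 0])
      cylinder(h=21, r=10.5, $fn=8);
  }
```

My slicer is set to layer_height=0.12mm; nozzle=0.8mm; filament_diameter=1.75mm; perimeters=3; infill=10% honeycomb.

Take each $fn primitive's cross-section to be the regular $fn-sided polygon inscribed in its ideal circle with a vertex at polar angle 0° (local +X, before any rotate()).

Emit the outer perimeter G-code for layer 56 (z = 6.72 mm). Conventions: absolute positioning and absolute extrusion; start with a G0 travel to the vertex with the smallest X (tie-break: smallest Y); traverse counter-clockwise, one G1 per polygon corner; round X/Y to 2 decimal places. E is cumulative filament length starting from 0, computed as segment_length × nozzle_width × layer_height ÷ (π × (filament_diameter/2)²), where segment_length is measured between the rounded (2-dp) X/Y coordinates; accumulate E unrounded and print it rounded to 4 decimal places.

At z = 6.72 mm: the cone (r1=4.5→r2=2.5) has section circumradius 3.811 here — a regular 8-gon; the cylinder at (1, 10): section is a regular 8-gon, circumradius r=10.5; Taking the first minus the rest: starting from the cone, the r=10.5 cylinder at (1, 10) partially overlaps it — only the 18.39 mm² overlap (of its 311.83 mm²) is removed, clipping the outline — 1 connected region; (rotated 65° about Z; rotation is an isometry so areas/perimeters/island counts are preserved). The outline is a single polygon with 8 vertices. Extrusion per mm of travel: 0.8 × 0.12 / (π × 0.875²) = 0.039912. Accumulating E over each segment gives final E = 0.8410.

G0 X-2.54 Y-2.44 Z6.72
G1 X-1.61 Y-3.45 E0.0548
G1 X1.30 Y-3.58 E0.1711
G1 X3.45 Y-1.61 E0.2874
G1 X3.58 Y1.30 E0.4037
G1 X1.61 Y3.45 E0.5201
G1 X1.00 Y3.48 E0.5445
G1 X0.88 Y0.69 E0.6559
G1 X-2.54 Y-2.44 E0.8410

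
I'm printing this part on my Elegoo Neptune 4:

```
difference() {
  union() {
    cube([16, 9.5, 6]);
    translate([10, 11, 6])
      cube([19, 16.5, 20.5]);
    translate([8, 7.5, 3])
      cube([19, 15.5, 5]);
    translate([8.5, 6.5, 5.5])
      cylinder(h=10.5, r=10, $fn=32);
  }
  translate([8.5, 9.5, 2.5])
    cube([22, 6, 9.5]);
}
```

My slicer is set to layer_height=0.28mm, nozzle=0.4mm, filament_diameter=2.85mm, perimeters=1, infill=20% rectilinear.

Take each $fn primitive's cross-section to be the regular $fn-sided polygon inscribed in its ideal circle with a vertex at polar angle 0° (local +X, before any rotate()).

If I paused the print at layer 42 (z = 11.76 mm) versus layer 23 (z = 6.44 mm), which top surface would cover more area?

layer 23 (z = 6.44 mm)

Layer 42 (z = 11.76): the cube is not intersected at this z (z outside [0, 6]); the cube at (10, 11) is present — its section is the full 19×16.5 rectangle (area 313.50 mm²); the cube at (8, 7.5) does not reach this height (z outside [3, 8]); the cylinder at (8.5, 6.5): section is a regular 32-gon, circumradius r=10 (area = (32/2)·10.000²·sin(360°/32) = 312.14 mm²); Combining (union): the regions partially overlap — summed areas 625.64 mm² minus the doubly-counted overlap 26.61 mm² gives 599.03 mm² — area = 599.03 mm²; the cube at (8.5, 9.5) is present — its section is the full 22×6 rectangle (area 132.00 mm²); After the difference (first − rest): starting from that combined region (599.03 mm²), the 22×6 cube at (8.5, 9.5) partially overlaps it — only the 106.09 mm² overlap (of its 132.00 mm²) is removed, clipping the outline — area = 492.94 mm². So its area = 492.94 mm². Layer 23 (z = 6.44): the cube does not reach this height (z outside [0, 6]); the cube at (10, 11) (footprint 19×16.5) is included at this height (area 313.50 mm²); the 19×15.5 cube at (8, 7.5) contributes its full rectangle (area 294.50 mm²); the cylinder at (8.5, 6.5): section is a regular 32-gon, circumradius r=10 (area = (32/2)·10.000²·sin(360°/32) = 312.14 mm²); Merging all regions: the regions partially overlap — summed areas 920.14 mm² minus the doubly-counted overlap 276.57 mm² gives 643.57 mm² — area = 643.57 mm²; the cube at (8.5, 9.5) (footprint 22×6) is included at this height (area 132.00 mm²); Subtracting the remaining from the first: starting from that combined region (643.57 mm²), the 22×6 cube at (8.5, 9.5) partially overlaps it — only the 120.00 mm² overlap (of its 132.00 mm²) is removed, clipping the outline — area = 523.57 mm². So its area = 523.57 mm². Layer 23 is larger (523.57 vs 492.94 mm²).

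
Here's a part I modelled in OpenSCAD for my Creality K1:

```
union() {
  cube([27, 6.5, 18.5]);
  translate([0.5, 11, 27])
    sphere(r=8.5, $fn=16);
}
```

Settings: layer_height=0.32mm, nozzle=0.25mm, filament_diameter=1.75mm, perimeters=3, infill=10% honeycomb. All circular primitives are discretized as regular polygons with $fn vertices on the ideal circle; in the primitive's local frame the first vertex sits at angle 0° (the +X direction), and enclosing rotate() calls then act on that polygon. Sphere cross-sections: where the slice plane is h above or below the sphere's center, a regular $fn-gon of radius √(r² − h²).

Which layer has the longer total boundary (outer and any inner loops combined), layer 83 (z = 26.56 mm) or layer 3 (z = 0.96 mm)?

Layer 83 (z = 26.56): the cube is absent (z outside [0, 18.5]); the r=8.5 sphere at (0.5, 11) slices to a regular 16-gon of circumradius 8.489 (√(r²−h²) with h=0.44 from center) (perimeter = 2·16·8.489·sin(180°/16) = 52.99 mm); Taking the union: only the r=8.5 sphere at (0.5, 11) is present, so the union is just that shape — boundary = 52.99 mm. So its perimeter = 52.99 mm. Layer 3 (z = 0.96): the cube (footprint 27×6.5) is included at this height (perimeter 67.00 mm); the sphere at (0.5, 11) is absent (|z−center|=26.040 > r=8.5); Merging all regions: only the 27×6.5 cube is present, so the union is just that shape — boundary = 67.00 mm. So its perimeter = 67.00 mm. Layer 3 is larger (67.00 vs 52.99 mm).

layer 3 (z = 0.96 mm)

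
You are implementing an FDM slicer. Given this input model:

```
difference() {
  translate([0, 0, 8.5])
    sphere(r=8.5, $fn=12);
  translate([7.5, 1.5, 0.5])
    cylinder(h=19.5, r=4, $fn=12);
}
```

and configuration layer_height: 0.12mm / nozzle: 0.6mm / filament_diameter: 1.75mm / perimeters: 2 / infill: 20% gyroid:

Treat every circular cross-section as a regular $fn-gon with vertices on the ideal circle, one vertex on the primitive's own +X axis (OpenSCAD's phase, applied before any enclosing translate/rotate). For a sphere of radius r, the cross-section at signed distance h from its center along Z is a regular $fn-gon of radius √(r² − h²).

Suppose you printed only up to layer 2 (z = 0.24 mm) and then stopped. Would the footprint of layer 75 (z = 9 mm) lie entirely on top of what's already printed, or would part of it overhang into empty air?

Compare the two slices. At z = 0.24: the r=8.5 sphere contributes a regular 12-gon of circumradius √(8.5²−8.26²) = 2.006 (area = (12/2)·2.006²·sin(360°/12) = 12.07 mm²); the cylinder at (7.5, 1.5) does not reach this height (z outside [0.5, 20]); Subtracting the remaining from the first: none of the subtracted shapes is present at this height, so the r=8.5 sphere is unchanged — area = 12.07 mm². At z = 9: the sphere: section is a regular 12-gon, circumradius = √(r²−h²) = √(8.5²−0.5²) = 8.485 (area = (12/2)·8.485²·sin(360°/12) = 216.00 mm²); the r=4 cylinder at (7.5, 1.5) contributes a regular 12-gon of circumradius 4 (area = (12/2)·4.000²·sin(360°/12) = 48.00 mm²); Subtracting the remaining from the first: starting from the r=8.5 sphere (216.00 mm²), the r=4 cylinder at (7.5, 1.5) partially overlaps it — only the 26.61 mm² overlap (of its 48.00 mm²) is removed, clipping the outline — area = 189.39 mm². Checking containment: at z = 9 the cross-section extends beyond the z = 0.24 cross-section by about 177.32 mm².

part overhangs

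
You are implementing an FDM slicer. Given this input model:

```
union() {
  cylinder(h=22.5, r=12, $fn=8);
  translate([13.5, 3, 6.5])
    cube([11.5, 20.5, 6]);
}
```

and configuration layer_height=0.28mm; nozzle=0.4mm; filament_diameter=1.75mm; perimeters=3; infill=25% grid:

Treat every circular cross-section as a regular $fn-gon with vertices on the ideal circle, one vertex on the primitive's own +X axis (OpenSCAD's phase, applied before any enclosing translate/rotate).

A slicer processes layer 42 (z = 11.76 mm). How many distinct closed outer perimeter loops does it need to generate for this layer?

2

At z = 11.76 mm: the r=12 cylinder gives a regular 8-gon of circumradius 12 (constant along its height); the cube at (13.5, 3) (footprint 11.5×20.5) is included at this height; Combining (union): the 2 present regions are separate (no shared area or edge), so areas and boundary lengths simply add and each stays a separate island — 2 connected regions. The result has 2 disconnected regions.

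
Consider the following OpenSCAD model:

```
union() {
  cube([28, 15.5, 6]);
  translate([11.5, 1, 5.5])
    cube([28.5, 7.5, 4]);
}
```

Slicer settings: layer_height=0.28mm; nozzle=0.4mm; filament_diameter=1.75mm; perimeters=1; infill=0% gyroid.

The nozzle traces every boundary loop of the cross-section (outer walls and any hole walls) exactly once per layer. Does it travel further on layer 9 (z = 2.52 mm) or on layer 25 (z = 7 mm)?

Layer 9 (z = 2.52): the 28×15.5 cube contributes its full rectangle (perimeter 87.00 mm); the cube at (11.5, 1) does not reach this height (z outside [5.5, 9.5]); Taking the union: only the 28×15.5 cube is present, so the union is just that shape — boundary = 87.00 mm. So its perimeter = 87.00 mm. Layer 25 (z = 7): the cube is absent (z outside [0, 6]); the cube at (11.5, 1) (footprint 28.5×7.5) is included at this height (perimeter 72.00 mm); Merging all regions: only the 28.5×7.5 cube at (11.5, 1) is present, so the union is just that shape — boundary = 72.00 mm. So its perimeter = 72.00 mm. Layer 9 is larger (87.00 vs 72.00 mm).

layer 9 (z = 2.52 mm)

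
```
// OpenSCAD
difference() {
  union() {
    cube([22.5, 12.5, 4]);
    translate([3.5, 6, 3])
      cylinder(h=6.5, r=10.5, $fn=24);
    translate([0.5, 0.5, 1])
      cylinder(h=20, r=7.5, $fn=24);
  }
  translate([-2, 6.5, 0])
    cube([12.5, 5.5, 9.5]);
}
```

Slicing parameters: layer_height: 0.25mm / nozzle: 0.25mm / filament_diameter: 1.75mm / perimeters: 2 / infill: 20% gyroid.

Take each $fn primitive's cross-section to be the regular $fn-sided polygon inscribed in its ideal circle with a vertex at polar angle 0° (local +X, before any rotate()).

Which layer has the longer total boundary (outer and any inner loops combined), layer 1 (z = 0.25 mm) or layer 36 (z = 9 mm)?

Layer 1 (z = 0.25): the cube is present — its section is the full 22.5×12.5 rectangle (perimeter 70.00 mm); the cylinder at (3.5, 6) is not intersected at this z (z outside [3, 9.5]); the cylinder at (0.5, 0.5) is not intersected at this z (z outside [1, 21]); Taking the union: only the 22.5×12.5 cube is present, so the union is just that shape — boundary = 70.00 mm; the cube at (-2, 6.5) is present — its section is the full 12.5×5.5 rectangle (perimeter 36.00 mm); Taking the first minus the rest: starting from that combined region, the 12.5×5.5 cube at (-2, 6.5) partially overlaps it — only the 57.75 mm² overlap (of its 68.75 mm²) is removed, clipping the outline — boundary = 91.00 mm. So its perimeter = 91.00 mm. Layer 36 (z = 9): the cube does not reach this height (z outside [0, 4]); the cylinder at (3.5, 6): section is a regular 24-gon, circumradius r=10.5 (perimeter = 2·24·10.500·sin(180°/24) = 65.79 mm); the r=7.5 cylinder at (0.5, 0.5) gives a regular 24-gon of circumradius 7.5 (constant along its height) (perimeter = 2·24·7.500·sin(180°/24) = 46.99 mm); Combining (union): the regions partially overlap (shared area 135.05 mm²), so the edge portions inside another operand are dropped and the merged outline is re-measured after clipping — boundary = 70.59 mm; the 12.5×5.5 cube at (-2, 6.5) contributes its full rectangle (perimeter 36.00 mm); After the difference (first − rest): starting from the result so far, the 12.5×5.5 cube at (-2, 6.5) lies wholly inside it (removes its full 68.75 mm² and its 36.00 mm outline becomes a hole wall) — boundary (outer + 1 inner loop) = 106.59 mm. So its perimeter = 106.59 mm. Layer 36 is larger (106.59 vs 91.00 mm).

layer 36 (z = 9 mm)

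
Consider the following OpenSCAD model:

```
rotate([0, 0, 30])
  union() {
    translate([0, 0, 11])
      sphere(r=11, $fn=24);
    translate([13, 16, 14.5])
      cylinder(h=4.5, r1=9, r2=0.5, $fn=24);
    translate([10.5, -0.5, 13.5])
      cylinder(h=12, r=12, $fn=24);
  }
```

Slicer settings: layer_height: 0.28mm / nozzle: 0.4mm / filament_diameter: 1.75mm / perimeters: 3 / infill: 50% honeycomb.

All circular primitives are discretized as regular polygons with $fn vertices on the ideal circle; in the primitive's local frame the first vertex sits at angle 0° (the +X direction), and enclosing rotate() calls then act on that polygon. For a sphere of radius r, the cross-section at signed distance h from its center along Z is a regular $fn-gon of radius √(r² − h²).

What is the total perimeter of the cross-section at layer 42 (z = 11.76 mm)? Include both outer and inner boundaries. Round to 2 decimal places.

68.75 mm

At z = 11.76 mm: the r=11 sphere contributes a regular 24-gon of circumradius √(11²−0.76²) = 10.974 (perimeter = 2·24·10.974·sin(180°/24) = 68.75 mm); the cone at (13, 16) is not intersected at this z (z outside [14.5, 19]); the cylinder at (10.5, -0.5) does not reach this height (z outside [13.5, 25.5]); Merging all regions: only the r=11 sphere is present, so the union is just that shape — boundary = 68.75 mm; (rotated 30° about Z; rotation is an isometry so areas/perimeters/island counts are preserved). Overall, the cross-section is a single solid region. Total boundary length (outer) = 68.75 mm.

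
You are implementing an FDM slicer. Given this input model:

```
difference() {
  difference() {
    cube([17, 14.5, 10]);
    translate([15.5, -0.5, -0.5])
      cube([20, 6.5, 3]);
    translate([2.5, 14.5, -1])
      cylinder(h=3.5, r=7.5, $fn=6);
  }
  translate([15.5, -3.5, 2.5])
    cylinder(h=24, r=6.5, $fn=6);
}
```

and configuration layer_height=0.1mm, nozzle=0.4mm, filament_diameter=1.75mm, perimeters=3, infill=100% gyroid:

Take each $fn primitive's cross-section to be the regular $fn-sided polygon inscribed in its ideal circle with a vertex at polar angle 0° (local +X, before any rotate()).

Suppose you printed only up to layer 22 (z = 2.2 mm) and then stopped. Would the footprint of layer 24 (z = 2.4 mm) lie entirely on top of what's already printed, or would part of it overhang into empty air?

entirely on top

Compare the two slices. At z = 2.2: the 17×14.5 cube contributes its full rectangle (area 246.50 mm²); the 20×6.5 cube at (15.5, -0.5) contributes its full rectangle (area 130.00 mm²); the r=7.5 cylinder at (2.5, 14.5) gives a regular 6-gon of circumradius 7.5 (constant along its height) (area = (6/2)·7.500²·sin(360°/6) = 146.14 mm²); Taking the first minus the rest: starting from the 17×14.5 cube (246.50 mm²), the 20×6.5 cube at (15.5, -0.5) partially overlaps it — only the 9.00 mm² overlap (of its 130.00 mm²) is removed, clipping the outline; the r=7.5 cylinder at (2.5, 14.5) partially overlaps it — only the 52.77 mm² overlap (of its 146.14 mm²) is removed, clipping the outline — area = 184.73 mm²; the cylinder at (15.5, -3.5) is absent (z outside [2.5, 26.5]); Subtracting the remaining from the first: none of the subtracted shapes is present at this height, so that combined region is unchanged — area = 184.73 mm². At z = 2.4: the 17×14.5 cube contributes its full rectangle (area 246.50 mm²); the cube at (15.5, -0.5) is present — its section is the full 20×6.5 rectangle (area 130.00 mm²); the r=7.5 cylinder at (2.5, 14.5) gives a regular 6-gon of circumradius 7.5 (constant along its height) (area = (6/2)·7.500²·sin(360°/6) = 146.14 mm²); Subtracting the remaining from the first: starting from the 17×14.5 cube (246.50 mm²), the 20×6.5 cube at (15.5, -0.5) partially overlaps it — only the 9.00 mm² overlap (of its 130.00 mm²) is removed, clipping the outline; the r=7.5 cylinder at (2.5, 14.5) partially overlaps it — only the 52.77 mm² overlap (of its 146.14 mm²) is removed, clipping the outline — area = 184.73 mm²; the cylinder at (15.5, -3.5) does not reach this height (z outside [2.5, 26.5]); Subtracting the remaining from the first: none of the subtracted shapes is present at this height, so that combined region is unchanged — area = 184.73 mm². Checking containment: the cross-section at z = 2.4 is a subset of the cross-section at z = 2.2.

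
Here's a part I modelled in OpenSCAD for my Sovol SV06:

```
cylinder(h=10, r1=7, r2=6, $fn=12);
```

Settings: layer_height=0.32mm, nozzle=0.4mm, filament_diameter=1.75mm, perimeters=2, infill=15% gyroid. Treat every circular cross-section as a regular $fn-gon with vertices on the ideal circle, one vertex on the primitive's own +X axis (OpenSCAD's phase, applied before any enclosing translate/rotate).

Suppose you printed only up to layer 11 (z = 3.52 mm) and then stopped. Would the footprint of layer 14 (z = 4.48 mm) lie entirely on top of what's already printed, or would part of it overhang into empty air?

entirely on top

Compare the two slices. At z = 3.52: the cone: at t=0.352 of its height the radius interpolates to r₁+(r₂−r₁)t = 6.648, giving a regular 12-gon of that circumradius (area = (12/2)·6.648²·sin(360°/12) = 132.59 mm²). At z = 4.48: the cone (r1=7→r2=6) has section circumradius 6.552 here — a regular 12-gon (area = (12/2)·6.552²·sin(360°/12) = 128.79 mm²). Checking containment: the cross-section at z = 4.48 is a subset of the cross-section at z = 3.52.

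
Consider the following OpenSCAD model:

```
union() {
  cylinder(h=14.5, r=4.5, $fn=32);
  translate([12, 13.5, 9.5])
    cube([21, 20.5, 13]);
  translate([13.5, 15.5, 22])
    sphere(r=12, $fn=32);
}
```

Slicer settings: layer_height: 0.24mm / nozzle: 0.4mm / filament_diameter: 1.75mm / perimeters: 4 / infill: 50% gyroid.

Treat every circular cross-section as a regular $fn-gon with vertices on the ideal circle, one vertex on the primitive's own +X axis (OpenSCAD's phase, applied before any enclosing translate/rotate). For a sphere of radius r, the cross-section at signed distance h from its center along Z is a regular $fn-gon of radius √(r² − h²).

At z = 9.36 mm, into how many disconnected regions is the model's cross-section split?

At z = 9.36 mm: the r=4.5 cylinder contributes a regular 32-gon of circumradius 4.5; the cube at (12, 13.5) is absent (z outside [9.5, 22.5]); the sphere at (13.5, 15.5) does not reach this height (|z−center|=12.640 > r=12); Taking the union: only the r=4.5 cylinder is present, so the union is just that shape — 1 connected region. The result has 1 disconnected region.

1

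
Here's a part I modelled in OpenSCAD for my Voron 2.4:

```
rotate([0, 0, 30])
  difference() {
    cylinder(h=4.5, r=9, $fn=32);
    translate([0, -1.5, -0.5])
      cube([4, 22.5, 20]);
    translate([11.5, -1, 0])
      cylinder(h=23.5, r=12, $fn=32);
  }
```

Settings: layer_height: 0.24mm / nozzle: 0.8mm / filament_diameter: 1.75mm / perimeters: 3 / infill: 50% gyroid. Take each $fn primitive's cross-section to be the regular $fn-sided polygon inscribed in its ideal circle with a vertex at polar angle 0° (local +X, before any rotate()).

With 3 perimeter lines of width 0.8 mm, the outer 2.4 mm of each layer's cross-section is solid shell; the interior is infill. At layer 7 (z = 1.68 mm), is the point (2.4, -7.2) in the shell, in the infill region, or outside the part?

At z = 1.68 mm: the r=9 cylinder gives a regular 32-gon of circumradius 9 (constant along its height); the cube at (0, -1.5) is present — its section is the full 4×22.5 rectangle; the r=12 cylinder at (11.5, -1) gives a regular 32-gon of circumradius 12 (constant along its height); Subtracting the remaining from the first: starting from the r=9 cylinder, the 4×22.5 cube at (0, -1.5) partially overlaps it — only the 40.66 mm² overlap (of its 90.00 mm²) is removed, clipping the outline; the r=12 cylinder at (11.5, -1) partially overlaps it — only the 83.10 mm² overlap (of its 449.49 mm²) is removed, clipping the outline — 1 connected region; (whole slice rotated 30° about Z — lengths, areas and connectivity unchanged). Overall, the cross-section is a single solid region. Undo the 30° rotation: the query point maps to (-1.522, -7.435) in the un-rotated model frame. The nearest boundary edge runs (-1.76, -8.83)→(-3.44, -8.31); distance from the point to it = 1.40 mm. The point is inside the cross-section, 1.40 mm from the nearest boundary — within the 2.4 mm shell band (3 × 0.8).

shell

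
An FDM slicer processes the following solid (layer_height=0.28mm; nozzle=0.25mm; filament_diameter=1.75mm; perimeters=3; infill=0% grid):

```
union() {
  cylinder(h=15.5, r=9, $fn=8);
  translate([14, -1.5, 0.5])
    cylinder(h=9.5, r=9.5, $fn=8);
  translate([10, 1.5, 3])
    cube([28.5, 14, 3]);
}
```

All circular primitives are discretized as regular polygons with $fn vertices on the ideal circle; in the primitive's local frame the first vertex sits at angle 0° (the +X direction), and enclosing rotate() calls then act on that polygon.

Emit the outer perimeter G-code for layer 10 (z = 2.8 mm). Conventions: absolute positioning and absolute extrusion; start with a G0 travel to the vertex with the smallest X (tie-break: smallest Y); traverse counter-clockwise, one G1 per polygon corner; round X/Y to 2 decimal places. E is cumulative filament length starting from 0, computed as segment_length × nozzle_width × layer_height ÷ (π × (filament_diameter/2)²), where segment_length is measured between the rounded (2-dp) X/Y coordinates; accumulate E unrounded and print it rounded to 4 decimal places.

At z = 2.8 mm: the r=9 cylinder contributes a regular 8-gon of circumradius 9; the r=9.5 cylinder at (14, -1.5) contributes a regular 8-gon of circumradius 9.5; the cube at (10, 1.5) is absent (z outside [3, 6]); Merging all regions: the regions partially overlap (shared area 23.98 mm²), so overlapping operands fuse into one piece — 1 connected region. The outline is a single polygon with 16 vertices. Extrusion per mm of travel: 0.25 × 0.28 / (π × 0.875²) = 0.029103. Accumulating E over each segment gives final E = 2.6122.

G0 X-9.00 Y0.00 Z2.80
G1 X-6.36 Y-6.36 E0.2004
G1 X0.00 Y-9.00 E0.4008
G1 X6.36 Y-6.36 E0.6012
G1 X6.44 Y-6.18 E0.6069
G1 X7.28 Y-8.22 E0.6712
G1 X14.00 Y-11.00 E0.8828
G1 X20.72 Y-8.22 E1.0944
G1 X23.50 Y-1.50 E1.3061
G1 X20.72 Y5.22 E1.5177
G1 X14.00 Y8.00 E1.7294
G1 X7.28 Y5.22 E1.9410
G1 X7.06 Y4.68 E1.9580
G1 X6.36 Y6.36 E2.0110
G1 X0.00 Y9.00 E2.2114
G1 X-6.36 Y6.36 E2.4118
G1 X-9.00 Y0.00 E2.6122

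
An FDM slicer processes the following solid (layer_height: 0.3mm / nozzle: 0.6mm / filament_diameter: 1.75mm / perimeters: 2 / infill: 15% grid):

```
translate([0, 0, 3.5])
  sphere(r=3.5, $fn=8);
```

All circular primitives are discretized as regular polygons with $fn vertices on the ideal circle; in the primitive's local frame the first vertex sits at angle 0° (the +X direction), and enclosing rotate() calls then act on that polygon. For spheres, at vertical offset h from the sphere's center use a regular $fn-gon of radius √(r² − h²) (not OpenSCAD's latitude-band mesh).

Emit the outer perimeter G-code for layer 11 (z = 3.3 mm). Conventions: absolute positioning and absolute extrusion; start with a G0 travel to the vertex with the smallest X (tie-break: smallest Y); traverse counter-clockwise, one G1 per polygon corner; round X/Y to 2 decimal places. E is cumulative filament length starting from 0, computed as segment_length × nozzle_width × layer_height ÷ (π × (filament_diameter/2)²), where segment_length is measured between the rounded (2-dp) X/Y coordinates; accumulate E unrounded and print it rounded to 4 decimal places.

At z = 3.3 mm: the sphere: section is a regular 8-gon, circumradius = √(r²−h²) = √(3.5²−0.2²) = 3.494. The outline is a single polygon with 8 vertices. Extrusion per mm of travel: 0.6 × 0.3 / (π × 0.875²) = 0.074835. Accumulating E over each segment gives final E = 1.5999.

G0 X-3.49 Y0.00 Z3.30
G1 X-2.47 Y-2.47 E0.2000
G1 X0.00 Y-3.49 E0.4000
G1 X2.47 Y-2.47 E0.6000
G1 X3.49 Y0.00 E0.7999
G1 X2.47 Y2.47 E0.9999
G1 X0.00 Y3.49 E1.1999
G1 X-2.47 Y2.47 E1.3999
G1 X-3.49 Y0.00 E1.5999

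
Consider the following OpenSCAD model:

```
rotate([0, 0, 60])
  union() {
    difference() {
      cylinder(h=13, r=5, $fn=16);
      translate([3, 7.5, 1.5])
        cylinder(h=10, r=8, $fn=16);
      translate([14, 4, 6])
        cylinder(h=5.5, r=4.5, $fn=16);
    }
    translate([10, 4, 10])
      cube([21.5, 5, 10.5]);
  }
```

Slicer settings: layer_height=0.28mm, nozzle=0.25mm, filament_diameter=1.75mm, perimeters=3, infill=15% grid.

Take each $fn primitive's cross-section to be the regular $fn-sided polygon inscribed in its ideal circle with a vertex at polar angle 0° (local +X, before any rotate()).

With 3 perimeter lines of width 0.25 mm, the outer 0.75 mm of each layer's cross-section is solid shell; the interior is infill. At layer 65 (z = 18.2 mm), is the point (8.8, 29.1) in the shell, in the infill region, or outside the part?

At z = 18.2 mm: the cylinder is not intersected at this z (z outside [0, 13]); the cylinder at (3, 7.5) is not intersected at this z (z outside [1.5, 11.5]); the cylinder at (14, 4) is absent (z outside [6, 11.5]); After the difference (first − rest): the first operand is absent here, so nothing remains; the cube at (10, 4) (footprint 21.5×5) is included at this height; Taking the union: only the 21.5×5 cube at (10, 4) is present, so the union is just that shape — 1 connected region; (rotated 60° about Z; rotation is an isometry so areas/perimeters/island counts are preserved). Overall, the cross-section is a single solid region. Undo the 60° rotation: the query point maps to (29.601, 6.929) in the un-rotated model frame. The nearest boundary edge runs (31.50, 4.00)→(31.50, 9.00); distance from the point to it = 1.90 mm. The point is inside the cross-section and 1.90 mm from the nearest boundary — more than the 0.75 mm shell width (3 × 0.25), so it's in the infill interior.

infill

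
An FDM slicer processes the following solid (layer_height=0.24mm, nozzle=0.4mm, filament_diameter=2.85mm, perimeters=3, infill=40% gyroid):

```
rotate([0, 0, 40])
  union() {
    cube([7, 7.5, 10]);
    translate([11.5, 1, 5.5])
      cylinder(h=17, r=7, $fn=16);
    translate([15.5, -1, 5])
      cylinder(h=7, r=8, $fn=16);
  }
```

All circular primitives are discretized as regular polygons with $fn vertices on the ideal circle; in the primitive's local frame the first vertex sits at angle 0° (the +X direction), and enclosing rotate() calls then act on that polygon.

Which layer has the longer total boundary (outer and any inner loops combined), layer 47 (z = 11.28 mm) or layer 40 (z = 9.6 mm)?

layer 40 (z = 9.6 mm)

Layer 47 (z = 11.28): the cube is absent (z outside [0, 10]); the r=7 cylinder at (11.5, 1) gives a regular 16-gon of circumradius 7 (constant along its height) (perimeter = 2·16·7.000·sin(180°/16) = 43.70 mm); the r=8 cylinder at (15.5, -1) gives a regular 16-gon of circumradius 8 (constant along its height) (perimeter = 2·16·8.000·sin(180°/16) = 49.94 mm); Merging all regions: the regions partially overlap (shared area 106.02 mm²), so the edge portions inside another operand are dropped and the merged outline is re-measured after clipping — boundary = 56.20 mm; (whole slice rotated 40° about Z — lengths, areas and connectivity unchanged). So its perimeter = 56.20 mm. Layer 40 (z = 9.6): the cube is present — its section is the full 7×7.5 rectangle (perimeter 29.00 mm); the cylinder at (11.5, 1): section is a regular 16-gon, circumradius r=7 (perimeter = 2·16·7.000·sin(180°/16) = 43.70 mm); the cylinder at (15.5, -1): section is a regular 16-gon, circumradius r=8 (perimeter = 2·16·8.000·sin(180°/16) = 49.94 mm); Combining (union): the regions partially overlap (shared area 117.21 mm²), so the edge portions inside another operand are dropped and the merged outline is re-measured after clipping — boundary = 69.63 mm; (rotated 40° about Z; rotation is an isometry so areas/perimeters/island counts are preserved). So its perimeter = 69.63 mm. Layer 40 is larger (69.63 vs 56.20 mm).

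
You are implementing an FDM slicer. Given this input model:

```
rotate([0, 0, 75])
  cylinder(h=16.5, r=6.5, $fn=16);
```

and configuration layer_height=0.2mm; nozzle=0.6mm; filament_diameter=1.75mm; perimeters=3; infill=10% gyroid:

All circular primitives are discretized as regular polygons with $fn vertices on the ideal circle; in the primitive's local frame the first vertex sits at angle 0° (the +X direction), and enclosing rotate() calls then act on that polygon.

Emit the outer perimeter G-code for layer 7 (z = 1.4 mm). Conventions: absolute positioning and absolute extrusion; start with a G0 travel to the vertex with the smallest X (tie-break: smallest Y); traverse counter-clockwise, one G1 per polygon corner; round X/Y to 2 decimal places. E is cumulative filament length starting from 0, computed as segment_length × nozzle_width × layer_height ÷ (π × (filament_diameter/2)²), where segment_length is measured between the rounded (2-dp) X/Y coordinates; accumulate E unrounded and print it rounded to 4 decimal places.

G0 X-6.44 Y-0.85 Z1.40
G1 X-5.63 Y-3.25 E0.1264
G1 X-3.96 Y-5.16 E0.2529
G1 X-1.68 Y-6.28 E0.3797
G1 X0.85 Y-6.44 E0.5062
G1 X3.25 Y-5.63 E0.6325
G1 X5.16 Y-3.96 E0.7591
G1 X6.28 Y-1.68 E0.8858
G1 X6.44 Y0.85 E1.0123
G1 X5.63 Y3.25 E1.1387
G1 X3.96 Y5.16 E1.2653
G1 X1.68 Y6.28 E1.3920
G1 X-0.85 Y6.44 E1.5185
G1 X-3.25 Y5.63 E1.6448
G1 X-5.16 Y3.96 E1.7714
G1 X-6.28 Y1.68 E1.8982
G1 X-6.44 Y-0.85 E2.0246

At z = 1.4 mm: the r=6.5 cylinder gives a regular 16-gon of circumradius 6.5 (constant along its height); (whole slice rotated 75° about Z — lengths, areas and connectivity unchanged). The outline is a single polygon with 16 vertices. Extrusion per mm of travel: 0.6 × 0.2 / (π × 0.875²) = 0.049890. Accumulating E over each segment gives final E = 2.0246.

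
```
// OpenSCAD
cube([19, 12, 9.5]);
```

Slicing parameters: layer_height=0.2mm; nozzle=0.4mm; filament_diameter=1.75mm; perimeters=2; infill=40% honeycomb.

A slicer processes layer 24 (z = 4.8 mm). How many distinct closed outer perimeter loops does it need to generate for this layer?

At z = 4.8 mm: the cube (footprint 19×12) is included at this height. The result has 1 disconnected region.

1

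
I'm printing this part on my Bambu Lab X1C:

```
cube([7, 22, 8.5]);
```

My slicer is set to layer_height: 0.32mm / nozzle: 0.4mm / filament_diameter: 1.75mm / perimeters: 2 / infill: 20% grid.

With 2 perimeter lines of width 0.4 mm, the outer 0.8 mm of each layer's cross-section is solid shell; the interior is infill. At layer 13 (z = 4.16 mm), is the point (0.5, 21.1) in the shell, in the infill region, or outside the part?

shell

At z = 4.16 mm: the cube (footprint 7×22) is included at this height. Overall, the cross-section is a single solid region. The nearest boundary edge runs (0.00, 22.00)→(0.00, 0.00); distance from the point to it = 0.50 mm. The point is inside the cross-section, 0.50 mm from the nearest boundary — within the 0.8 mm shell band (2 × 0.4).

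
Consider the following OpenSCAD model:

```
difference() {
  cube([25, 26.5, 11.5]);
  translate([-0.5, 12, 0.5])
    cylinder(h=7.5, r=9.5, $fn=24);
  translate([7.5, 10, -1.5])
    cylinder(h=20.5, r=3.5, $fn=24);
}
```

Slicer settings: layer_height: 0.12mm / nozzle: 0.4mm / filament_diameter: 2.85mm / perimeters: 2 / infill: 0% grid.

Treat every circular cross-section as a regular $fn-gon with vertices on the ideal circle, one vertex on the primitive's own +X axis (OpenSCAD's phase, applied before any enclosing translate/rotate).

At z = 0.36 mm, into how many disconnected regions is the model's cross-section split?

1

At z = 0.36 mm: the 25×26.5 cube contributes its full rectangle; the cylinder at (-0.5, 12) is absent (z outside [0.5, 8]); the cylinder at (7.5, 10): section is a regular 24-gon, circumradius r=3.5; Taking the first minus the rest: starting from the 25×26.5 cube, the r=3.5 cylinder at (7.5, 10) lies wholly inside it (removes its full 38.05 mm² and its 21.93 mm outline becomes a hole wall) — 1 connected region with 1 hole. The result has 1 disconnected region.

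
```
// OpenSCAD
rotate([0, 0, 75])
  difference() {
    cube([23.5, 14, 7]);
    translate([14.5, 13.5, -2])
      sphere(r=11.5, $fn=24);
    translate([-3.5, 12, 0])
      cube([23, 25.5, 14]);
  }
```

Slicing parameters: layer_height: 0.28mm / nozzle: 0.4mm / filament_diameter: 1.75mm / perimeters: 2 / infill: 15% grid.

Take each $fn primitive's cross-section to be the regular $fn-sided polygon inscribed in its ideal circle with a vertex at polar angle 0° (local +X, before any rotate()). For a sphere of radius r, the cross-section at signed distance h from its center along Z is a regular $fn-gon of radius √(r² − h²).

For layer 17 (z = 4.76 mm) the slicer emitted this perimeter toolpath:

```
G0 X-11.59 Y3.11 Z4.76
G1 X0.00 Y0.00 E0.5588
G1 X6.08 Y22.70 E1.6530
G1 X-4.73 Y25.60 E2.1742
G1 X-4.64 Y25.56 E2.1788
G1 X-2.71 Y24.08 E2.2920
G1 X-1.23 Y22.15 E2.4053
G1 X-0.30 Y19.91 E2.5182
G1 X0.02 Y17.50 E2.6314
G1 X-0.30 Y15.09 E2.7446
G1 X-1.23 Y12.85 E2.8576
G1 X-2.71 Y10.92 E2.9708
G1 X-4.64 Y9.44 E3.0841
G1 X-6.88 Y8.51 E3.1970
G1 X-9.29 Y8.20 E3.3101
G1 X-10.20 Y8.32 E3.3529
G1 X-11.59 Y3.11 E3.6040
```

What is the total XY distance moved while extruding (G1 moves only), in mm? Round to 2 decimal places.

77.40 mm

Sum the Euclidean lengths of each G1 segment: total = 77.40 mm.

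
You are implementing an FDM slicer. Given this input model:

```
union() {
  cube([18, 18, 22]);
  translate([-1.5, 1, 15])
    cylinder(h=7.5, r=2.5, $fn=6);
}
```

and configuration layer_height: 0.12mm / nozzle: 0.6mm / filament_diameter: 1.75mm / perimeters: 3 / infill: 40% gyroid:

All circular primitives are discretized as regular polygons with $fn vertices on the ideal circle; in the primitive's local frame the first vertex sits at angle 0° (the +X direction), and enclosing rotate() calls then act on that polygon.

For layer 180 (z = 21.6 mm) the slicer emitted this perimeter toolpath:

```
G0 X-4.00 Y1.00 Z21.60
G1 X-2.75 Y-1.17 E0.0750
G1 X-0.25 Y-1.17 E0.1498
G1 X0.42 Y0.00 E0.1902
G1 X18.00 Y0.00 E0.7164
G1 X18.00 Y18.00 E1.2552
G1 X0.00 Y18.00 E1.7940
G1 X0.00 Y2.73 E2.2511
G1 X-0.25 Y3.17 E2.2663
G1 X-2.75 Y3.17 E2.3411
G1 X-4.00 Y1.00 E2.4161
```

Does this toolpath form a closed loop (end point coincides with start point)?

Start point (G0): (-4.00, 1.00). End point (last G1): the path returns to the start — closed.

yes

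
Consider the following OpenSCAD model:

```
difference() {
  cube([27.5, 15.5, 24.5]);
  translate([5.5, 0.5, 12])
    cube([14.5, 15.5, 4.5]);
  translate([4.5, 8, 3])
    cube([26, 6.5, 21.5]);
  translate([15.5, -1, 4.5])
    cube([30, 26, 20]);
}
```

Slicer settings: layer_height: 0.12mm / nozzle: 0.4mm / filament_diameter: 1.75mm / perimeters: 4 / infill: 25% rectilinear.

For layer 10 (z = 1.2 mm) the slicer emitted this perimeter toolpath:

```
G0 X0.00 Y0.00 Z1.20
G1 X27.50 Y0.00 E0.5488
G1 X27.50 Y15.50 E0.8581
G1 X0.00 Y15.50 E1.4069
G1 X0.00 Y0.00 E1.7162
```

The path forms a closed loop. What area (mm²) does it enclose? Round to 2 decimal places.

426.25 mm²

Apply the shoelace formula to the sequence of (X, Y) vertices; enclosed area = 426.25 mm².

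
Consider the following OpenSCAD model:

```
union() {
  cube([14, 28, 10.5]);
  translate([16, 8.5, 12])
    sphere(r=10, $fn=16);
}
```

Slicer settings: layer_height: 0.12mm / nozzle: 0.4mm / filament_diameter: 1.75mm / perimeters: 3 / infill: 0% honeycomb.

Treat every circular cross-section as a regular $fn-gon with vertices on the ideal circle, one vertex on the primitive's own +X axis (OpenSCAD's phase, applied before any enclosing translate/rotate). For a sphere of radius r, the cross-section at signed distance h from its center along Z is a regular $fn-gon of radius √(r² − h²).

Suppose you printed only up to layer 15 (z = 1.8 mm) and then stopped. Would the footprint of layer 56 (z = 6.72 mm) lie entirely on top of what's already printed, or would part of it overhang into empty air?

part overhangs

Compare the two slices. At z = 1.8: the 14×28 cube contributes its full rectangle (area 392.00 mm²); the sphere at (16, 8.5) is absent (|z−center|=10.200 > r=10); Combining (union): only the 14×28 cube is present, so the union is just that shape — area = 392.00 mm². At z = 6.72: the 14×28 cube contributes its full rectangle (area 392.00 mm²); the r=10 sphere at (16, 8.5) contributes a regular 16-gon of circumradius √(10²−5.28²) = 8.492 (area = (16/2)·8.492²·sin(360°/16) = 220.80 mm²); Taking the union: the regions partially overlap — summed areas 612.80 mm² minus the doubly-counted overlap 77.22 mm² gives 535.57 mm² — area = 535.57 mm². Checking containment: at z = 6.72 the cross-section extends beyond the z = 1.8 cross-section by about 143.57 mm².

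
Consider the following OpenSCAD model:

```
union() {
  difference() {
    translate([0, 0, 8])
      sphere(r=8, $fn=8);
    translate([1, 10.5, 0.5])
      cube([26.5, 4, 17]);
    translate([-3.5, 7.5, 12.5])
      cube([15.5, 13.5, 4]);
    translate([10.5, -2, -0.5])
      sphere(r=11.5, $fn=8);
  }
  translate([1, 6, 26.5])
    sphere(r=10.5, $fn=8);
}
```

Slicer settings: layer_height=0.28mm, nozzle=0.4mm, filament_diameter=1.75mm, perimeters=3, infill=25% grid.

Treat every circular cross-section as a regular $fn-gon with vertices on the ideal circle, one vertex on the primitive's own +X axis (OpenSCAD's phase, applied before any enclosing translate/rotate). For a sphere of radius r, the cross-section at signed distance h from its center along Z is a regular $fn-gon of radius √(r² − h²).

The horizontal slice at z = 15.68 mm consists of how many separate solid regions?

1

At z = 15.68 mm: the r=8 sphere contributes a regular 8-gon of circumradius √(8²−7.68²) = 2.240; the cube at (1, 10.5) (footprint 26.5×4) is included at this height; the 15.5×13.5 cube at (-3.5, 7.5) contributes its full rectangle; the sphere at (10.5, -2) is not intersected at this z (|z−center|=16.180 > r=11.5); After the difference (first − rest): starting from the r=8 sphere, the 26.5×4 cube at (1, 10.5) misses the remaining region (no effect); the 15.5×13.5 cube at (-3.5, 7.5) misses the remaining region (no effect) — 1 connected region; the sphere at (1, 6) does not reach this height (|z−center|=10.820 > r=10.5); Merging all regions: only the result so far is present, so the union is just that shape — 1 connected region. The result has 1 disconnected region.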